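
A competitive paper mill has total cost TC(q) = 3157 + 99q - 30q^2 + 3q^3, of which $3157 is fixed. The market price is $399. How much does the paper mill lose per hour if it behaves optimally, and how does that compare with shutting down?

AVC = 99 - 30q + 3q^2; min AVC = $24 at q = 5. Since P = $399 ≥ min AVC, the firm produces.
With MC = 99 - 60q + 9q^2, P = MC on the upward-sloping part at q* = 10.
TR = 399·10 = 3990. TC = 3157 + 990 = 4147. Profit = 3990 − 4147 = -$157.
By producing, the firm covers all variable cost plus $3000 of fixed cost; shutting down would lose the full $3157.

Profit = -$157 at q = 10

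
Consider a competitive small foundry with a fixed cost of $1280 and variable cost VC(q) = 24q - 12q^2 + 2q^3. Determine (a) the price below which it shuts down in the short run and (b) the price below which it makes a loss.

AVC = 24 - 12q + 2q^2; minimized at q = 3, giving min AVC = $6. That is the shutdown price.
ATC = 1280/q + 24 - 12q + 2q^2. Setting dATC/dq = −1280/q^2 − 12 + 4q = 0 gives q = 8 (since 4·8^3 − 12·8^2 = 1280).
min ATC = 1280/8 + 24 − 12·8 + 2·8^2 = $216. That is the break-even price.
Between these two prices the firm operates at a loss; above $216 it earns a profit.

Shutdown price = $6; break-even price = $216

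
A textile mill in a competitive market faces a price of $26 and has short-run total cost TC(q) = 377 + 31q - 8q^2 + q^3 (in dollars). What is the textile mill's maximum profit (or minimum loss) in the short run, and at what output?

Profit = -$327 at q = 5

AVC = 31 - 8q + q^2; min AVC = $15 at q = 4. Since P = $26 ≥ min AVC, the firm produces.
MC = 31 - 16q + 3q^2. Setting P = MC and taking the root on the rising branch gives q* = 5.
TR = 26·5 = 130. TC = 377 + 80 = 457. Profit = 130 − 457 = -$327.
Shutting down would mean losing the fixed cost of $377, so operating at a loss of $327 is better by $50.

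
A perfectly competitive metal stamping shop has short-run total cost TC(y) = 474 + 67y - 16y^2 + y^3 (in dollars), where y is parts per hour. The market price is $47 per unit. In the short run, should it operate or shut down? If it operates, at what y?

Produce at y = 10

Variable cost is VC = 67y - 16y^2 + y^3, so AVC = VC/y = 67 - 16y + y^2 and MC = dTC/dy = 67 - 32y + 3y^2.
The AVC parabola has its vertex at y = 16/2 = 8, where AVC = 67 - 16·8 + 8^2 = $3.
P = $47 exceeds min AVC = $3, so the firm stays open.
P = MC gives 20 - 32y + 3y^2 = 0, with roots 2/3 and 10. Take the larger (rising MC): y* = 10.
Check: AVC at y = 10 is $7 ≤ P, so revenue covers variable cost.
Profit = P·y − TC = 47·10 − 544 = -$74, a loss, but smaller than the $474 fixed cost the firm would lose by shutting down.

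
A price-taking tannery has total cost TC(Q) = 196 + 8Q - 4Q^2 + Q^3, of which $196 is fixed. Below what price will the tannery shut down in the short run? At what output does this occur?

$4 per unit, at Q = 2

Short-run supply begins at min AVC. From VC = 8Q - 4Q^2 + Q^3, AVC = 8 - 4Q + Q^2.
dAVC/dQ = -4 + 2Q = 0 gives Q = 2. min AVC = 8 - 4·2 + 2^2 = 4.
For P < $4 the firm produces nothing.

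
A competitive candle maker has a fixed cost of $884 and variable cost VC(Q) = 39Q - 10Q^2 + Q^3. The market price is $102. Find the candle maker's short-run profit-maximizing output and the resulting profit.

AVC = 39 - 10Q + Q^2 has its minimum $14 at Q = 5; price $102 clears that bar, so the firm operates.
MC = 39 - 20Q + 3Q^2. Setting P = MC and taking the root on the rising branch gives Q* = 9.
TR = 102·9 = 918. TC = 884 + 270 = 1154. Profit = 918 − 1154 = -$236.
By producing, the firm covers all variable cost plus $648 of fixed cost; shutting down would lose the full $884.

Profit = -$236 at Q = 9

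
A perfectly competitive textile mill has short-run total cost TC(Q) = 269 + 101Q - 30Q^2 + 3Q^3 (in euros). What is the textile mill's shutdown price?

The firm shuts down when price falls below the minimum of average variable cost. AVC = VC/Q = 101 - 30Q + 3Q^2.
At the minimum of AVC, MC = AVC. MC = 101 - 60Q + 9Q^2; setting MC = AVC gives 6Q^2 - 30Q = 0, so Q = 5. min AVC = 26.
So the shutdown price is €26.

€26 per unit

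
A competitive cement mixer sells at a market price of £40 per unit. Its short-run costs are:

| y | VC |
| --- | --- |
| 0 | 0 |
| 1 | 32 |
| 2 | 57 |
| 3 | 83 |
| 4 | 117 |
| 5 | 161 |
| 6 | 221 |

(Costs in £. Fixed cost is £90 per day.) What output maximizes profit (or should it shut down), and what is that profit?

Compute π = P·y − TC at each output: y=0: -90; y=1: -82; y=2: -67; y=3: -53; y=4: -47; y=5: -51; y=6: -71.
Profit is maximized at y = 4. AVC there is 117/4 = £29.25 ≤ P, so producing beats shutting down (which would give -£90).

y = 4; profit = -£47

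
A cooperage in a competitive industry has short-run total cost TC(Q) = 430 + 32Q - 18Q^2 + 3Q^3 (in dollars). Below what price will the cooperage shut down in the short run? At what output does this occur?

$5 per unit, at Q = 3

Short-run supply begins at min AVC. From VC = 32Q - 18Q^2 + 3Q^3, AVC = 32 - 18Q + 3Q^2.
At the minimum of AVC, MC = AVC. MC = 32 - 36Q + 9Q^2; setting MC = AVC gives 6Q^2 - 18Q = 0, so Q = 3. min AVC = 5.
The firm shuts down for any P below $5.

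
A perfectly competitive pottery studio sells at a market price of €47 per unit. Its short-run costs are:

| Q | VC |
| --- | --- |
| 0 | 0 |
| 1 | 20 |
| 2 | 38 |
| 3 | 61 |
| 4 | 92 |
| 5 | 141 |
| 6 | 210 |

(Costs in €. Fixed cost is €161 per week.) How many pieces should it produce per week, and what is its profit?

Profit at each row (π = 47Q − TC): Q=0: -161; Q=1: -134; Q=2: -105; Q=3: -81; Q=4: -65; Q=5: -67; Q=6: -89.
Profit is maximized at Q = 4. AVC there is 92/4 = €23 ≤ P, so producing beats shutting down (which would give -€161).

Q = 4; profit = -€65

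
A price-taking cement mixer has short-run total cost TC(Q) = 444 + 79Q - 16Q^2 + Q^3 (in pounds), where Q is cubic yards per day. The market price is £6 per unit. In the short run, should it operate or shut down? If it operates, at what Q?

Variable cost is VC = 79Q - 16Q^2 + Q^3, so AVC = VC/Q = 79 - 16Q + Q^2 and MC = dTC/dQ = 79 - 32Q + 3Q^2.
AVC hits its minimum where MC = AVC, at Q = 8, giving min AVC = 79 - 16·8 + 8^2 = £15.
With P < min AVC (£6 < £15), every unit sold adds to the loss.
Shutting down limits the loss to fixed cost, £444.

Shut down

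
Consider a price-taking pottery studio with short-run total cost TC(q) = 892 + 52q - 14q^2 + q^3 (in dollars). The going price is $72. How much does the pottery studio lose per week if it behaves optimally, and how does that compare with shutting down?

AVC = 52 - 14q + q^2 has its minimum $3 at q = 7; price $72 clears that bar, so the firm operates.
With MC = 52 - 28q + 3q^2, P = MC on the upward-sloping part at q* = 10.
TR = 72·10 = 720. TC = 892 + 120 = 1012. Profit = 720 − 1012 = -$292.
By producing, the firm covers all variable cost plus $600 of fixed cost; shutting down would lose the full $892.

Profit = -$292 at q = 10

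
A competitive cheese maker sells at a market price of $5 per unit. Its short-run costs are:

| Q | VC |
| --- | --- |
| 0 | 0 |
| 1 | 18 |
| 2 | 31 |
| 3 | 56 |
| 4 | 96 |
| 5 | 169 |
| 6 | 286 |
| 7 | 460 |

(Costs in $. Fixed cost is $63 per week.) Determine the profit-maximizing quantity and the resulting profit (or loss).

Compute π = P·Q − TC at each output: Q=0: -63; Q=1: -76; Q=2: -84; Q=3: -104; Q=4: -139; Q=5: -207; Q=6: -319; Q=7: -488.
Profit is highest at Q = 0. Equivalently, the lowest AVC in the table is 31/2 ≈ $15.50 at Q = 2, and P = $5 falls below it — price never covers variable cost, so the firm shuts down and loses only its fixed cost.

Q = 0 (shut down); profit = -$63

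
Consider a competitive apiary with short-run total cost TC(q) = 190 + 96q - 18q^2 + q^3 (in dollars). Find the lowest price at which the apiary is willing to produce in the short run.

$15 per unit

Short-run supply begins at min AVC. From VC = 96q - 18q^2 + q^3, AVC = 96 - 18q + q^2.
At the minimum of AVC, MC = AVC. MC = 96 - 36q + 3q^2; setting MC = AVC gives 2q^2 - 18q = 0, so q = 9. min AVC = 15.
For P < $15 the firm produces nothing.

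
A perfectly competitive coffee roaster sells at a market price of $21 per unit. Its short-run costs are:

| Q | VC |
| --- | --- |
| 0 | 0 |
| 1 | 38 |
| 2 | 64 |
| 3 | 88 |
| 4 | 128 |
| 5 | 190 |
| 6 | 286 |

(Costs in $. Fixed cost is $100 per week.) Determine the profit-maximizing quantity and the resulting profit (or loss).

Compute π = P·Q − TC at each output: Q=0: -100; Q=1: -117; Q=2: -122; Q=3: -125; Q=4: -144; Q=5: -185; Q=6: -260.
Profit is highest at Q = 0. Equivalently, the lowest AVC in the table is 88/3 ≈ $29.33 at Q = 3, and P = $21 falls below it — price never covers variable cost, so the firm shuts down and loses only its fixed cost.

Q = 0 (shut down); profit = -$100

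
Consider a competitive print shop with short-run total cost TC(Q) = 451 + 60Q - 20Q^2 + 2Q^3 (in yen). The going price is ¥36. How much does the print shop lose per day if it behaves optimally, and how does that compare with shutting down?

AVC = 60 - 20Q + 2Q^2; min AVC = ¥10 at Q = 5. Since P = ¥36 ≥ min AVC, the firm produces.
With MC = 60 - 40Q + 6Q^2, P = MC on the upward-sloping part at Q* = 6.
TR = 36·6 = 216. TC = 451 + 72 = 523. Profit = 216 − 523 = -¥307.
By producing, the firm covers all variable cost plus ¥144 of fixed cost; shutting down would lose the full ¥451.

Profit = -¥307 at Q = 6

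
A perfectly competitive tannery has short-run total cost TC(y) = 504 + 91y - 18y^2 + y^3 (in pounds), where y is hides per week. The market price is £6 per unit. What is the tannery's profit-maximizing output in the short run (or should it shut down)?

Shut down

Strip out fixed cost: VC = 91y - 18y^2 + y^3. Then AVC = 91 - 18y + y^2 and MC = 91 - 36y + 3y^2.
AVC hits its minimum where MC = AVC, at y = 9, giving min AVC = 91 - 18·9 + 9^2 = £10.
Since P = £6 < min AVC = £10, price fails to cover variable cost at any output.
The firm minimizes its loss by shutting down and losing only its fixed cost of £504.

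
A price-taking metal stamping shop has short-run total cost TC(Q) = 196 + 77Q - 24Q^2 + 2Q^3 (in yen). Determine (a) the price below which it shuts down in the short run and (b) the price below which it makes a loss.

Shutdown price = ¥5; break-even price = ¥35

AVC = 77 - 24Q + 2Q^2; minimized at Q = 6, giving min AVC = ¥5. That is the shutdown price.
ATC = 196/Q + 77 - 24Q + 2Q^2. Setting dATC/dQ = −196/Q^2 − 24 + 4Q = 0 gives Q = 7 (since 4·7^3 − 24·7^2 = 196).
min ATC = 196/7 + 77 − 24·7 + 2·7^2 = ¥35. That is the break-even price.
For ¥5 ≤ P < ¥35 the firm produces at a loss; below ¥5 it shuts down.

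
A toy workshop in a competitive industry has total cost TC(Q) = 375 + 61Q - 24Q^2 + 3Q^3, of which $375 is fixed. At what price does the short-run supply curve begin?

Short-run supply begins at min AVC. From VC = 61Q - 24Q^2 + 3Q^3, AVC = 61 - 24Q + 3Q^2.
dAVC/dQ = -24 + 6Q = 0 gives Q = 4. min AVC = 61 - 24·4 + 3·4^2 = 13.
So the shutdown price is $13.

$13 per unit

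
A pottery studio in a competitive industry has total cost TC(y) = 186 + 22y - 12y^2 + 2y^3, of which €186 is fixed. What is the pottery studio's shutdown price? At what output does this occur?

The firm shuts down when price falls below the minimum of average variable cost. AVC = VC/y = 22 - 12y + 2y^2.
At the minimum of AVC, MC = AVC. MC = 22 - 24y + 6y^2; setting MC = AVC gives 4y^2 - 12y = 0, so y = 3. min AVC = 4.
The firm shuts down for any P below €4.

€4 per unit, at y = 3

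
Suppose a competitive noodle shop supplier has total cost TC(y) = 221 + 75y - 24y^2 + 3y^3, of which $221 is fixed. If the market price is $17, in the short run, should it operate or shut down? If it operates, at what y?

Shut down

From TC, MC = TC'(y) = 75 - 48y + 9y^2 and AVC = VC/y = 75 - 24y + 3y^2.
The AVC parabola has its vertex at y = 24/6 = 4, where AVC = 75 - 24·4 + 3·4^2 = $27.
P = $17 lies below min AVC = $27; no output level covers variable cost.
Best response: produce nothing and absorb the $221 fixed cost.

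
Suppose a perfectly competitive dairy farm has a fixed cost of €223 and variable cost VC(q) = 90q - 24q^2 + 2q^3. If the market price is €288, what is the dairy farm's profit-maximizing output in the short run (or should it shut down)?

From TC, MC = TC'(q) = 90 - 48q + 6q^2 and AVC = VC/q = 90 - 24q + 2q^2.
AVC hits its minimum where MC = AVC, at q = 6, giving min AVC = 90 - 24·6 + 2·6^2 = €18.
P = €288 exceeds min AVC = €18, so the firm stays open.
Solving P = MC: -198 - 48q + 6q^2 = 0 ⇒ q = -3 or 11. On the upward-sloping branch, q* = 11.
Check: AVC at q = 11 is €68 ≤ P, so revenue covers variable cost.
Profit = P·q − TC = 288·11 − 971 = €2197.

Produce at q = 11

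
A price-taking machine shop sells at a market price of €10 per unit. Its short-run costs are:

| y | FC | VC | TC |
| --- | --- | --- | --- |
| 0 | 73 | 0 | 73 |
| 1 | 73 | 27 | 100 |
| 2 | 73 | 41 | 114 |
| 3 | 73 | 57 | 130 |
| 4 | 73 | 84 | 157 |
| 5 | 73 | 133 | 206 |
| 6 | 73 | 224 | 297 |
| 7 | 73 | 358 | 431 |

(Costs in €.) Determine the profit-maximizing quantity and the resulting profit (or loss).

y = 0 (shut down); profit = -€73

Profit at each row (π = 10y − TC): y=0: -73; y=1: -90; y=2: -94; y=3: -100; y=4: -117; y=5: -156; y=6: -237; y=7: -361.
Profit is highest at y = 0. Equivalently, the lowest AVC in the table is 57/3 ≈ €19 at y = 3, and P = €10 falls below it — price never covers variable cost, so the firm shuts down and loses only its fixed cost.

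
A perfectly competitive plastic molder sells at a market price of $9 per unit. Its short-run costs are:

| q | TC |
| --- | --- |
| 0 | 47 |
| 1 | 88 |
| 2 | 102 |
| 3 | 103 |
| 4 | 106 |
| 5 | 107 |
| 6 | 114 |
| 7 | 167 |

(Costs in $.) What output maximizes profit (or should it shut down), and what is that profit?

q = 0 (shut down); profit = -$47

Tabulate TR − TC: q=0: -47; q=1: -79; q=2: -84; q=3: -76; q=4: -70; q=5: -62; q=6: -60; q=7: -104.
Profit is highest at q = 0. Equivalently, the lowest AVC in the table is 67/6 ≈ $11.17 at q = 6, and P = $9 falls below it — price never covers variable cost, so the firm shuts down and loses only its fixed cost.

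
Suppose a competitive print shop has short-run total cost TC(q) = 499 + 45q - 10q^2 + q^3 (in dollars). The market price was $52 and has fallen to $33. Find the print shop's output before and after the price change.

MC = 45 - 20q + 3q^2; the shutdown threshold is min AVC = $20 (at q = 5).
At P = $52 ≥ min AVC, set P = MC on the rising branch: q = 7.
At P = $33 ≥ min AVC, set P = MC: q = 6. The firm stays open but cuts output.

Output falls from 7 to 6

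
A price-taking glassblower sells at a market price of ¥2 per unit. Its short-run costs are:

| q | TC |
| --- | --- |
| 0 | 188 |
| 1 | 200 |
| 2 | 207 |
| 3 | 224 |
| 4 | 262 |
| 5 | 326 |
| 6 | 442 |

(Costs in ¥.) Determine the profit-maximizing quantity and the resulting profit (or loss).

q = 0 (shut down); profit = -¥188

Tabulate TR − TC: q=0: -188; q=1: -198; q=2: -203; q=3: -218; q=4: -254; q=5: -316; q=6: -430.
Profit is highest at q = 0. Equivalently, the lowest AVC in the table is 19/2 ≈ ¥9.50 at q = 2, and P = ¥2 falls below it — price never covers variable cost, so the firm shuts down and loses only its fixed cost.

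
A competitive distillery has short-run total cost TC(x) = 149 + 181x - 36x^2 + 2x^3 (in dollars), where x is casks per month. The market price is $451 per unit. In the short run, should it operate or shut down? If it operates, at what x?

From TC, MC = TC'(x) = 181 - 72x + 6x^2 and AVC = VC/x = 181 - 36x + 2x^2.
AVC hits its minimum where MC = AVC, at x = 9, giving min AVC = 181 - 36·9 + 2·9^2 = $19.
P = $451 exceeds min AVC = $19, so the firm stays open.
P = MC gives -270 - 72x + 6x^2 = 0, with roots -3 and 15. Take the larger (rising MC): x* = 15.
Check: AVC at x = 15 is $91 ≤ P, so revenue covers variable cost.
Profit = P·x − TC = 451·15 − 1514 = $5251.

Produce at x = 15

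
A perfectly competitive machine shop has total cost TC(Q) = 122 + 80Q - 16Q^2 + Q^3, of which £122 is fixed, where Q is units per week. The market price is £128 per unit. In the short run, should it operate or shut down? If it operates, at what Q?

Variable cost is VC = 80Q - 16Q^2 + Q^3, so AVC = VC/Q = 80 - 16Q + Q^2 and MC = dTC/dQ = 80 - 32Q + 3Q^2.
The AVC parabola has its vertex at Q = 16/2 = 8, where AVC = 80 - 16·8 + 8^2 = £16.
Because £128 ≥ £16, revenue can cover variable cost; the firm operates.
Solving P = MC: -48 - 32Q + 3Q^2 = 0 ⇒ Q = -4/3 or 12. On the upward-sloping branch, Q* = 12.
Check: AVC at Q = 12 is £32 ≤ P, so revenue covers variable cost.
Profit = P·Q − TC = 128·12 − 506 = £1030.

Produce at Q = 12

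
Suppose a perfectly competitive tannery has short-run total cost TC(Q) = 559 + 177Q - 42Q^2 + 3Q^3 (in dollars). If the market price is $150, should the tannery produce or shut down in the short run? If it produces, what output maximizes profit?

From TC, MC = TC'(Q) = 177 - 84Q + 9Q^2 and AVC = VC/Q = 177 - 42Q + 3Q^2.
The AVC parabola has its vertex at Q = 42/6 = 7, where AVC = 177 - 42·7 + 3·7^2 = $30.
Since P = $150 ≥ min AVC = $30, price covers variable cost and the firm should produce.
Solving P = MC: 27 - 84Q + 9Q^2 = 0 ⇒ Q = 1/3 or 9. On the upward-sloping branch, Q* = 9.
Check: AVC at Q = 9 is $42 ≤ P, so revenue covers variable cost.
Profit = P·Q − TC = 150·9 − 937 = $413.

Produce at Q = 9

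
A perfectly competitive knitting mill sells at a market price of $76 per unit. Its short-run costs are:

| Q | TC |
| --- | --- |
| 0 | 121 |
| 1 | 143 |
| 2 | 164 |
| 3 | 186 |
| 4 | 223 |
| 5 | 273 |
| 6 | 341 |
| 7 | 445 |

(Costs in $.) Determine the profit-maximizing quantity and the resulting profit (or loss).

Q = 6; profit = $115

Compute π = P·Q − TC at each output: Q=0: -121; Q=1: -67; Q=2: -12; Q=3: 42; Q=4: 81; Q=5: 107; Q=6: 115; Q=7: 87.
Profit is maximized at Q = 6. AVC there is 220/6 = $36.67 ≤ P, so producing beats shutting down (which would give -$121).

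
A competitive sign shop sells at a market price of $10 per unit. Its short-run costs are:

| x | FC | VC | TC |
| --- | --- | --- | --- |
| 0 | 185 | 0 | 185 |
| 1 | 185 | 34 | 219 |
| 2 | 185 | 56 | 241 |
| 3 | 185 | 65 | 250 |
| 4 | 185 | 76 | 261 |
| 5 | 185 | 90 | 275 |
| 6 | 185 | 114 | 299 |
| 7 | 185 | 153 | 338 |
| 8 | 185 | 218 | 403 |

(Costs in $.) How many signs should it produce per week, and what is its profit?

x = 0 (shut down); profit = -$185

Compute π = P·x − TC at each output: x=0: -185; x=1: -209; x=2: -221; x=3: -220; x=4: -221; x=5: -225; x=6: -239; x=7: -268; x=8: -323.
Profit is highest at x = 0. Equivalently, the lowest AVC in the table is 90/5 ≈ $18 at x = 5, and P = $10 falls below it — price never covers variable cost, so the firm shuts down and loses only its fixed cost.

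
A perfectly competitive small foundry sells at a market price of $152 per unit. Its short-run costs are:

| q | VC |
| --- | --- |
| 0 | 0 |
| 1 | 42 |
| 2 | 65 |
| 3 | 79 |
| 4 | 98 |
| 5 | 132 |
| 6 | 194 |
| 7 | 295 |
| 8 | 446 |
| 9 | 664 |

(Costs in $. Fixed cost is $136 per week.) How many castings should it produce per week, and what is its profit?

Tabulate TR − TC: q=0: -136; q=1: -26; q=2: 103; q=3: 241; q=4: 374; q=5: 492; q=6: 582; q=7: 633; q=8: 634; q=9: 568.
Profit is maximized at q = 8. AVC there is 446/8 = $55.75 ≤ P, so producing beats shutting down (which would give -$136).

q = 8; profit = $634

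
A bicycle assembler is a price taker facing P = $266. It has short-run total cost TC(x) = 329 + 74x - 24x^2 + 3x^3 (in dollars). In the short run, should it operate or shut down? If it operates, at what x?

From TC, MC = TC'(x) = 74 - 48x + 9x^2 and AVC = VC/x = 74 - 24x + 3x^2.
AVC hits its minimum where MC = AVC, at x = 4, giving min AVC = 74 - 24·4 + 3·4^2 = $26.
P = $266 exceeds min AVC = $26, so the firm stays open.
Solving P = MC: -192 - 48x + 9x^2 = 0 ⇒ x = -8/3 or 8. On the upward-sloping branch, x* = 8.
Check: AVC at x = 8 is $74 ≤ P, so revenue covers variable cost.
Profit = P·x − TC = 266·8 − 921 = $1207.

Produce at x = 8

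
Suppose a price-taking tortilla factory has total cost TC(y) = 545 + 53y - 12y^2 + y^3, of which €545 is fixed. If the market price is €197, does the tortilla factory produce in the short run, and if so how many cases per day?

Strip out fixed cost: VC = 53y - 12y^2 + y^3. Then AVC = 53 - 12y + y^2 and MC = 53 - 24y + 3y^2.
AVC is minimized where dAVC/dy = -12 + 2y = 0, at y = 6; min AVC = 53 - 12·6 + 6^2 = €17.
Since P = €197 ≥ min AVC = €17, price covers variable cost and the firm should produce.
Solving P = MC: -144 - 24y + 3y^2 = 0 ⇒ y = -4 or 12. On the upward-sloping branch, y* = 12.
Check: AVC at y = 12 is €53 ≤ P, so revenue covers variable cost.
Profit = P·y − TC = 197·12 − 1181 = €1183.

Produce at y = 12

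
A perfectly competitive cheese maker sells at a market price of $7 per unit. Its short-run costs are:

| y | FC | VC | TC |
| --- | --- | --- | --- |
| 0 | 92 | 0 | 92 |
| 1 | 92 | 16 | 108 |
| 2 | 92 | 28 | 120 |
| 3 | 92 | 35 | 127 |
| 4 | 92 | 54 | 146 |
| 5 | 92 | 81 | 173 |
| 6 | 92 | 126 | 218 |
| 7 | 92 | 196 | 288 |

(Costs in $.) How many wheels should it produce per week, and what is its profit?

Compute π = P·y − TC at each output: y=0: -92; y=1: -101; y=2: -106; y=3: -106; y=4: -118; y=5: -138; y=6: -176; y=7: -239.
Profit is highest at y = 0. Equivalently, the lowest AVC in the table is 35/3 ≈ $11.67 at y = 3, and P = $7 falls below it — price never covers variable cost, so the firm shuts down and loses only its fixed cost.

y = 0 (shut down); profit = -$92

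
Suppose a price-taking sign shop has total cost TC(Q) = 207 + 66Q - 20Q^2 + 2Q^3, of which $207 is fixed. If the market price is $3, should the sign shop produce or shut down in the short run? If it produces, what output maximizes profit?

Shut down

Strip out fixed cost: VC = 66Q - 20Q^2 + 2Q^3. Then AVC = 66 - 20Q + 2Q^2 and MC = 66 - 40Q + 6Q^2.
AVC hits its minimum where MC = AVC, at Q = 5, giving min AVC = 66 - 20·5 + 2·5^2 = $16.
P = $3 lies below min AVC = $16; no output level covers variable cost.
The firm minimizes its loss by shutting down and losing only its fixed cost of $207.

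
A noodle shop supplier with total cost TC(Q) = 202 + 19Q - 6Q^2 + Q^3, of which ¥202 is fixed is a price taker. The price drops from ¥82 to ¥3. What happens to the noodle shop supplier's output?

AVC = 19 - 6Q + Q^2, minimized at Q = 3 where min AVC = ¥10. MC = 19 - 12Q + 3Q^2.
At P = ¥82 ≥ min AVC, set P = MC on the rising branch: Q = 7.
At P = ¥3 < min AVC = ¥10, price no longer covers variable cost at any output, so the firm shuts down: Q = 0.

Output falls from 7 to 0 (the firm shuts down)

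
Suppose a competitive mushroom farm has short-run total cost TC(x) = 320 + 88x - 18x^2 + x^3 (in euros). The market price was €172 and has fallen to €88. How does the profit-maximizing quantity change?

Output falls from 14 to 12

AVC = 88 - 18x + x^2, minimized at x = 9 where min AVC = €7. MC = 88 - 36x + 3x^2.
With P = €172 above the shutdown price, P = MC gives x = 14.
At P = €88 ≥ min AVC, set P = MC: x = 12. The firm stays open but cuts output.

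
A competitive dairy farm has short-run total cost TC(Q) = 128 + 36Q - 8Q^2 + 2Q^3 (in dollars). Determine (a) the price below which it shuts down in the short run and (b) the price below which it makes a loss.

Shutdown price = min AVC. AVC = 36 - 8Q + 2Q^2, with vertex at Q = 2 and minimum $28.
ATC = 128/Q + 36 - 8Q + 2Q^2. Setting dATC/dQ = −128/Q^2 − 8 + 4Q = 0 gives Q = 4 (since 4·4^3 − 8·4^2 = 128).
min ATC = 128/4 + 36 − 8·4 + 2·4^2 = $68. That is the break-even price.
Between these two prices the firm operates at a loss; above $68 it earns a profit.

Shutdown price = $28; break-even price = $68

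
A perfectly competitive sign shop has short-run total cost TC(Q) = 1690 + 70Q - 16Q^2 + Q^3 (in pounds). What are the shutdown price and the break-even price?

Shutdown price = min AVC. AVC = 70 - 16Q + Q^2, with vertex at Q = 8 and minimum £6.
ATC = 1690/Q + 70 - 16Q + Q^2. Setting dATC/dQ = −1690/Q^2 − 16 + 2Q = 0 gives Q = 13 (since 2·13^3 − 16·13^2 = 1690).
min ATC = 1690/13 + 70 − 16·13 + 13^2 = £161. That is the break-even price.
For £6 ≤ P < £161 the firm produces at a loss; below £6 it shuts down.

Shutdown price = £6; break-even price = £161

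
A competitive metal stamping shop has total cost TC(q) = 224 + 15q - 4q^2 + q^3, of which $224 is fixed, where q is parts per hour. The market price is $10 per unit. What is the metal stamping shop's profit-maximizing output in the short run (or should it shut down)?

Shut down

From TC, MC = TC'(q) = 15 - 8q + 3q^2 and AVC = VC/q = 15 - 4q + q^2.
The AVC parabola has its vertex at q = 4/2 = 2, where AVC = 15 - 4·2 + 2^2 = $11.
With P < min AVC ($10 < $11), every unit sold adds to the loss.
Shutting down limits the loss to fixed cost, $224.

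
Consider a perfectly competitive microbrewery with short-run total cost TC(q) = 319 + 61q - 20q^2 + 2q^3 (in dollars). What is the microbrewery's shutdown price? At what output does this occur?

The firm shuts down when price falls below the minimum of average variable cost. AVC = VC/q = 61 - 20q + 2q^2.
dAVC/dq = -20 + 4q = 0 gives q = 5. min AVC = 61 - 20·5 + 2·5^2 = 11.
So the shutdown price is $11.

$11 per unit, at q = 5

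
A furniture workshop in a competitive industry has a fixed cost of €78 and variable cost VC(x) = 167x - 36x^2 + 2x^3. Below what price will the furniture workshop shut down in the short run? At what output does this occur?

€5 per unit, at x = 9

The shutdown price is the minimum of AVC. VC = 167x - 36x^2 + 2x^3, so AVC = 167 - 36x + 2x^2.
At the minimum of AVC, MC = AVC. MC = 167 - 72x + 6x^2; setting MC = AVC gives 4x^2 - 36x = 0, so x = 9. min AVC = 5.
The firm shuts down for any P below €5.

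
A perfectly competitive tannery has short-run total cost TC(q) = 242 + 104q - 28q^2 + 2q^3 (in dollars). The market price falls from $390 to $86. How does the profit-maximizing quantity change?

Output falls from 13 to 9

AVC = 104 - 28q + 2q^2, minimized at q = 7 where min AVC = $6. MC = 104 - 56q + 6q^2.
At P = $390 ≥ min AVC, set P = MC on the rising branch: q = 13.
At P = $86 ≥ min AVC, set P = MC: q = 9. The firm stays open but cuts output.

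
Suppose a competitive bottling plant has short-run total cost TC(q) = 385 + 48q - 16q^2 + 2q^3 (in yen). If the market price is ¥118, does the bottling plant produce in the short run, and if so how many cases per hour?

Produce at q = 7

Strip out fixed cost: VC = 48q - 16q^2 + 2q^3. Then AVC = 48 - 16q + 2q^2 and MC = 48 - 32q + 6q^2.
AVC is minimized where dAVC/dq = -16 + 4q = 0, at q = 4; min AVC = 48 - 16·4 + 2·4^2 = ¥16.
Because ¥118 ≥ ¥16, revenue can cover variable cost; the firm operates.
Set P = MC: 118 = 48 - 32q + 6q^2 → -70 - 32q + 6q^2 = 0. The roots are q = -5/3 and q = 7; the profit-maximizing output is on the rising part of MC, so q* = 7.
Check: AVC at q = 7 is ¥34 ≤ P, so revenue covers variable cost.
Profit = P·q − TC = 118·7 − 623 = ¥203.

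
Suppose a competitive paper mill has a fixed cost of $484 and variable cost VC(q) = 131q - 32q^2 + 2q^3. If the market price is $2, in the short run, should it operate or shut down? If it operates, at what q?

From TC, MC = TC'(q) = 131 - 64q + 6q^2 and AVC = VC/q = 131 - 32q + 2q^2.
The AVC parabola has its vertex at q = 32/4 = 8, where AVC = 131 - 32·8 + 2·8^2 = $3.
P = $2 lies below min AVC = $3; no output level covers variable cost.
The firm minimizes its loss by shutting down and losing only its fixed cost of $484.

Shut down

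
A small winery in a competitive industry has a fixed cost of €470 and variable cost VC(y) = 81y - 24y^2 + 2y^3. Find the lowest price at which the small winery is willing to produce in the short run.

€9 per unit

The shutdown price is the minimum of AVC. VC = 81y - 24y^2 + 2y^3, so AVC = 81 - 24y + 2y^2.
At the minimum of AVC, MC = AVC. MC = 81 - 48y + 6y^2; setting MC = AVC gives 4y^2 - 24y = 0, so y = 6. min AVC = 9.
The firm shuts down for any P below €9.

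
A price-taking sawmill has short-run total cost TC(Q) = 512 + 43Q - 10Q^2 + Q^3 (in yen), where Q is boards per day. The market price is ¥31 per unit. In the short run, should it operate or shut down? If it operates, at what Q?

Variable cost is VC = 43Q - 10Q^2 + Q^3, so AVC = VC/Q = 43 - 10Q + Q^2 and MC = dTC/dQ = 43 - 20Q + 3Q^2.
AVC is minimized where dAVC/dQ = -10 + 2Q = 0, at Q = 5; min AVC = 43 - 10·5 + 5^2 = ¥18.
P = ¥31 exceeds min AVC = ¥18, so the firm stays open.
P = MC gives 12 - 20Q + 3Q^2 = 0, with roots 2/3 and 6. Take the larger (rising MC): Q* = 6.
Check: AVC at Q = 6 is ¥19 ≤ P, so revenue covers variable cost.
Profit = P·Q − TC = 31·6 − 626 = -¥440, a loss, but smaller than the ¥512 fixed cost the firm would lose by shutting down.

Produce at Q = 6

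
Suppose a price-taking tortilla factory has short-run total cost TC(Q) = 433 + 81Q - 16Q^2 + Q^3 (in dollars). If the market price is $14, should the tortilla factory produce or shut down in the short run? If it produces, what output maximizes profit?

From TC, MC = TC'(Q) = 81 - 32Q + 3Q^2 and AVC = VC/Q = 81 - 16Q + Q^2.
The AVC parabola has its vertex at Q = 16/2 = 8, where AVC = 81 - 16·8 + 8^2 = $17.
Since P = $14 < min AVC = $17, price fails to cover variable cost at any output.
Shutting down limits the loss to fixed cost, $433.

Shut down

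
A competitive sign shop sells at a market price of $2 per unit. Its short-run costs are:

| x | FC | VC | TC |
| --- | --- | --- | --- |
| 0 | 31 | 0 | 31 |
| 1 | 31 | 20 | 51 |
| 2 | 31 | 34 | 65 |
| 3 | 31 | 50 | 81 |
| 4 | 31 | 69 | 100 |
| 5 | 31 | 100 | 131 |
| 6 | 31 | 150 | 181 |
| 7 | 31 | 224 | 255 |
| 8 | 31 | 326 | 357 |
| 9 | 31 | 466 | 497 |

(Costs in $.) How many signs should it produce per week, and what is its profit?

x = 0 (shut down); profit = -$31

Compute π = P·x − TC at each output: x=0: -31; x=1: -49; x=2: -61; x=3: -75; x=4: -92; x=5: -121; x=6: -169; x=7: -241; x=8: -341; x=9: -479.
Profit is highest at x = 0. Equivalently, the lowest AVC in the table is 50/3 ≈ $16.67 at x = 3, and P = $2 falls below it — price never covers variable cost, so the firm shuts down and loses only its fixed cost.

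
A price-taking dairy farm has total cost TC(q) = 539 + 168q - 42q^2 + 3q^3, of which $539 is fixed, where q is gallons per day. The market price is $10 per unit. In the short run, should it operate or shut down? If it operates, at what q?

Shut down

From TC, MC = TC'(q) = 168 - 84q + 9q^2 and AVC = VC/q = 168 - 42q + 3q^2.
The AVC parabola has its vertex at q = 42/6 = 7, where AVC = 168 - 42·7 + 3·7^2 = $21.
P = $10 lies below min AVC = $21; no output level covers variable cost.
Best response: produce nothing and absorb the $539 fixed cost.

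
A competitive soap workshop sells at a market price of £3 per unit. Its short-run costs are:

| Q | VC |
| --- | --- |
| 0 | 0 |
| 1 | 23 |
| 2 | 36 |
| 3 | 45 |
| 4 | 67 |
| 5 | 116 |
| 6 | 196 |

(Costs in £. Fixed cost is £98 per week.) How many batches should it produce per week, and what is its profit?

Tabulate TR − TC: Q=0: -98; Q=1: -118; Q=2: -128; Q=3: -134; Q=4: -153; Q=5: -199; Q=6: -276.
Profit is highest at Q = 0. Equivalently, the lowest AVC in the table is 45/3 ≈ £15 at Q = 3, and P = £3 falls below it — price never covers variable cost, so the firm shuts down and loses only its fixed cost.

Q = 0 (shut down); profit = -£98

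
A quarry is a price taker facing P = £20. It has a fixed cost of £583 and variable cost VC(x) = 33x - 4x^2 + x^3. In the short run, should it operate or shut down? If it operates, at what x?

Shut down

From TC, MC = TC'(x) = 33 - 8x + 3x^2 and AVC = VC/x = 33 - 4x + x^2.
AVC hits its minimum where MC = AVC, at x = 2, giving min AVC = 33 - 4·2 + 2^2 = £29.
With P < min AVC (£20 < £29), every unit sold adds to the loss.
The firm minimizes its loss by shutting down and losing only its fixed cost of £583.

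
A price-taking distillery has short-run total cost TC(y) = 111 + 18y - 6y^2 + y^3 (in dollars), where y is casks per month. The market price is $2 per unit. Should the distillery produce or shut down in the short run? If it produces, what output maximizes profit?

From TC, MC = TC'(y) = 18 - 12y + 3y^2 and AVC = VC/y = 18 - 6y + y^2.
AVC is minimized where dAVC/dy = -6 + 2y = 0, at y = 3; min AVC = 18 - 6·3 + 3^2 = $9.
P = $2 lies below min AVC = $9; no output level covers variable cost.
Best response: produce nothing and absorb the $111 fixed cost.

Shut down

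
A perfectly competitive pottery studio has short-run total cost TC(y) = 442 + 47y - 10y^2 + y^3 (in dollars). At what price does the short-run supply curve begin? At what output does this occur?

$22 per unit, at y = 5

The firm shuts down when price falls below the minimum of average variable cost. AVC = VC/y = 47 - 10y + y^2.
At the minimum of AVC, MC = AVC. MC = 47 - 20y + 3y^2; setting MC = AVC gives 2y^2 - 10y = 0, so y = 5. min AVC = 22.
So the shutdown price is $22.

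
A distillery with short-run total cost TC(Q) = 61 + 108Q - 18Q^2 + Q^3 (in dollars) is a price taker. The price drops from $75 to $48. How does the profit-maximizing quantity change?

AVC = 108 - 18Q + Q^2, minimized at Q = 9 where min AVC = $27. MC = 108 - 36Q + 3Q^2.
With P = $75 above the shutdown price, P = MC gives Q = 11.
At P = $48 ≥ min AVC, set P = MC: Q = 10. The firm stays open but cuts output.

Output falls from 11 to 10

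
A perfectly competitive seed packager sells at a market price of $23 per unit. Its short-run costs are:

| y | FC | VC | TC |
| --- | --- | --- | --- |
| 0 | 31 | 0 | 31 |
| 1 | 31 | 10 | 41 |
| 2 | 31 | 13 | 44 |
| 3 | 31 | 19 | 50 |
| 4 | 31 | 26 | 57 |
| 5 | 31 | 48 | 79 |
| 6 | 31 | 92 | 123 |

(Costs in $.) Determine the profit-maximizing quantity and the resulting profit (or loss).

Profit at each row (π = 23y − TC): y=0: -31; y=1: -18; y=2: 2; y=3: 19; y=4: 35; y=5: 36; y=6: 15.
Profit is maximized at y = 5. AVC there is 48/5 = $9.60 ≤ P, so producing beats shutting down (which would give -$31).

y = 5; profit = $36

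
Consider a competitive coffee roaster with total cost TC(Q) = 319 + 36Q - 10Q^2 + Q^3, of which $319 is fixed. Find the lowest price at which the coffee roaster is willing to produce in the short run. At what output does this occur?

$11 per unit, at Q = 5

The shutdown price is the minimum of AVC. VC = 36Q - 10Q^2 + Q^3, so AVC = 36 - 10Q + Q^2.
At the minimum of AVC, MC = AVC. MC = 36 - 20Q + 3Q^2; setting MC = AVC gives 2Q^2 - 10Q = 0, so Q = 5. min AVC = 11.
The firm shuts down for any P below $11.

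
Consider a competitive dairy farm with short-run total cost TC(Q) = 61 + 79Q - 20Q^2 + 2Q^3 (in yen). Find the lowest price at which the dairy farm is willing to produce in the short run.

Short-run supply begins at min AVC. From VC = 79Q - 20Q^2 + 2Q^3, AVC = 79 - 20Q + 2Q^2.
At the minimum of AVC, MC = AVC. MC = 79 - 40Q + 6Q^2; setting MC = AVC gives 4Q^2 - 20Q = 0, so Q = 5. min AVC = 29.
For P < ¥29 the firm produces nothing.

¥29 per unit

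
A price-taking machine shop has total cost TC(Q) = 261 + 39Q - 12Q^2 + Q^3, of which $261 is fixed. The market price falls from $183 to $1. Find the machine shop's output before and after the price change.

MC = 39 - 24Q + 3Q^2; the shutdown threshold is min AVC = $3 (at Q = 6).
At P = $183 ≥ min AVC, set P = MC on the rising branch: Q = 12.
At P = $1 < min AVC = $3, price no longer covers variable cost at any output, so the firm shuts down: Q = 0.

Output falls from 12 to 0 (the firm shuts down)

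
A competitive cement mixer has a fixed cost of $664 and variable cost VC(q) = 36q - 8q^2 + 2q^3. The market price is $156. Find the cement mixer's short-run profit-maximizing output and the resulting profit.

Profit = -$88 at q = 6

AVC = 36 - 8q + 2q^2 has its minimum $28 at q = 2; price $156 clears that bar, so the firm operates.
MC = 36 - 16q + 6q^2. Setting P = MC and taking the root on the rising branch gives q* = 6.
TR = 156·6 = 936. TC = 664 + 360 = 1024. Profit = 936 − 1024 = -$88.
That loss of $88 beats the $664 the firm would lose by shutting down; producing recovers $576 of fixed cost.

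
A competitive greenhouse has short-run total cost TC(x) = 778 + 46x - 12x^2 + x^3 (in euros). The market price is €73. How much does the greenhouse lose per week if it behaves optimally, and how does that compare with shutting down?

Profit = -€292 at x = 9

AVC = 46 - 12x + x^2; min AVC = €10 at x = 6. Since P = €73 ≥ min AVC, the firm produces.
MC = 46 - 24x + 3x^2. Setting P = MC and taking the root on the rising branch gives x* = 9.
TR = 73·9 = 657. TC = 778 + 171 = 949. Profit = 657 − 949 = -€292.
That loss of €292 beats the €778 the firm would lose by shutting down; producing recovers €486 of fixed cost.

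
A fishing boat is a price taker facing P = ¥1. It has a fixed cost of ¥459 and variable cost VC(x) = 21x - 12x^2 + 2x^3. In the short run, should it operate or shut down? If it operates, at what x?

Variable cost is VC = 21x - 12x^2 + 2x^3, so AVC = VC/x = 21 - 12x + 2x^2 and MC = dTC/dx = 21 - 24x + 6x^2.
AVC is minimized where dAVC/dx = -12 + 4x = 0, at x = 3; min AVC = 21 - 12·3 + 2·3^2 = ¥3.
P = ¥1 lies below min AVC = ¥3; no output level covers variable cost.
Best response: produce nothing and absorb the ¥459 fixed cost.

Shut down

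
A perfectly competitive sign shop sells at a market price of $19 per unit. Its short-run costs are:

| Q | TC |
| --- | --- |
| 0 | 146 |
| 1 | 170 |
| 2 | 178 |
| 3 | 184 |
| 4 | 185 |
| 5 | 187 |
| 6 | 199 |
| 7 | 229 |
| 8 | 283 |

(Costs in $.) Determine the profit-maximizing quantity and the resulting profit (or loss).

Tabulate TR − TC: Q=0: -146; Q=1: -151; Q=2: -140; Q=3: -127; Q=4: -109; Q=5: -92; Q=6: -85; Q=7: -96; Q=8: -131.
Profit is maximized at Q = 6. AVC there is 53/6 = $8.83 ≤ P, so producing beats shutting down (which would give -$146).

Q = 6; profit = -$85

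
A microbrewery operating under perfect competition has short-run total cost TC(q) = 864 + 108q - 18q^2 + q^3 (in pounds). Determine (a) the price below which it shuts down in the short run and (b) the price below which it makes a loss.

AVC = 108 - 18q + q^2; minimized at q = 9, giving min AVC = £27. That is the shutdown price.
ATC = 864/q + 108 - 18q + q^2. Setting dATC/dq = −864/q^2 − 18 + 2q = 0 gives q = 12 (since 2·12^3 − 18·12^2 = 864).
min ATC = 864/12 + 108 − 18·12 + 12^2 = £108. That is the break-even price.
Between these two prices the firm operates at a loss; above £108 it earns a profit.

Shutdown price = £27; break-even price = £108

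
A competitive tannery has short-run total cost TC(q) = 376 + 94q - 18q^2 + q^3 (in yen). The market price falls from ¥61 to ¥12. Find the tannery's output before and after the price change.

Output falls from 11 to 0 (the firm shuts down)

MC = 94 - 36q + 3q^2; the shutdown threshold is min AVC = ¥13 (at q = 9).
At P = ¥61 ≥ min AVC, set P = MC on the rising branch: q = 11.
At P = ¥12 < min AVC = ¥13, price no longer covers variable cost at any output, so the firm shuts down: q = 0.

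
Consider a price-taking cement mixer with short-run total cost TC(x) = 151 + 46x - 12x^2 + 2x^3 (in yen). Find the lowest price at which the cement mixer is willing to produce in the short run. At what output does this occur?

The firm shuts down when price falls below the minimum of average variable cost. AVC = VC/x = 46 - 12x + 2x^2.
At the minimum of AVC, MC = AVC. MC = 46 - 24x + 6x^2; setting MC = AVC gives 4x^2 - 12x = 0, so x = 3. min AVC = 28.
For P < ¥28 the firm produces nothing.

¥28 per unit, at x = 3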